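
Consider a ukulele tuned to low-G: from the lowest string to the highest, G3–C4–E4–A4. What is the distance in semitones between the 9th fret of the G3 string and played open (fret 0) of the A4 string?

5 semitones

G3 at fret 9 → E4 (MIDI 64); A4 at fret 0 → A4 (MIDI 69).
64 − 69 = -5, so the two pitches are 5 semitones apart, with A4 the higher.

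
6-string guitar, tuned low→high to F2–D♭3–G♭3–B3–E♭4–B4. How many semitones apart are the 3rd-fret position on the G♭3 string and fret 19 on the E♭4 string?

G♭3 at fret 3 → A3 (MIDI 57); E♭4 at fret 19 → B♭5 (MIDI 82).
57 − 82 = -25, so the two pitches are 25 semitones apart, with B♭5 the higher.

25 semitones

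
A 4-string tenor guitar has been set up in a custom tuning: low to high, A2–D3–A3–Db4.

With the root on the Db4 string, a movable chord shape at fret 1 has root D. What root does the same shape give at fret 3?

Moving from fret 1 to fret 3 shifts the root by 2 semitones.
D up 2 semitones is E.

E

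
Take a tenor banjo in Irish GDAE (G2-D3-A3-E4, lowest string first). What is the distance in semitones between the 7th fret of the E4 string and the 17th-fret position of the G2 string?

11 semitones

E4 at fret 7 → B4 (MIDI 71); G2 at fret 17 → C4 (MIDI 60).
71 − 60 = 11, so the two pitches are 11 semitones apart, with B4 the higher.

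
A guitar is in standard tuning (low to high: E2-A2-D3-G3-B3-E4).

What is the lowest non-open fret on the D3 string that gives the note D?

12

From D3, count semitones up the chromatic scale until reaching D: D–D#–E–F–…–C–C#–D — 12 steps.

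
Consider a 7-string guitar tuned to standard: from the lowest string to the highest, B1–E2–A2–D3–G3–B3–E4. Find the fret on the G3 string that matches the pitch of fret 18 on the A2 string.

8

A2 at fret 18 is A2 + 18 semitones = D#4.
The open G3 string is 10 semitones above the open A2, so the same pitch on the G3 string lies at fret 18 − 10 = 8.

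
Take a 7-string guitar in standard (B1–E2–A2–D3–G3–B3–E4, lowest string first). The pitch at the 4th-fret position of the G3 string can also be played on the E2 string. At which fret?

G3 at fret 4 is G3 + 4 semitones = B3.
The open E2 string is 15 semitones below the open G3, so the same pitch on the E2 string lies at fret 4 + 15 = 19.

19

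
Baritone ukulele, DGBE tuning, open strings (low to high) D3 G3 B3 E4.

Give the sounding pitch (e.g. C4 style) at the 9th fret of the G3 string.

Each fret is one semitone, so G3 + 9 = E4.

E4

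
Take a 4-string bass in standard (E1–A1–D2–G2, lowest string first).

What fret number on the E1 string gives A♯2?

A♯2 is 18 semitones above the open E1 (E–F–F#–G–…–G#–A–A#), so it sits at fret 18.

18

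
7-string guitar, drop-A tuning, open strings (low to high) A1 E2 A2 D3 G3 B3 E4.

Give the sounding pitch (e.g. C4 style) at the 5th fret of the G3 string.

G3 is MIDI 55. Adding 5 gives 60, which is C4.

C4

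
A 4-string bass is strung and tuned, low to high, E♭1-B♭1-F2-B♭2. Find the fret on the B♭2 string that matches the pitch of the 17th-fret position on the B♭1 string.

B♭1 at fret 17 is B♭1 + 17 semitones = E♭3.
The open B♭2 string is 12 semitones above the open B♭1, so the same pitch on the B♭2 string lies at fret 17 − 12 = 5.

5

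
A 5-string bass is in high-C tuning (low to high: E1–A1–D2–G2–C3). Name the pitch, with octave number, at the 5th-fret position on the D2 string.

Each fret is one semitone, so D2 + 5 = G2.

G2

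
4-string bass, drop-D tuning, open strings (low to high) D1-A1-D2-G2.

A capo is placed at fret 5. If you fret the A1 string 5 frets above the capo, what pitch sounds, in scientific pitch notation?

G2

The capo raises the open A1 by 5 semitones to D2; fretting 5 more gives A1 + 5 + 5 = A1 + 10 semitones = G2.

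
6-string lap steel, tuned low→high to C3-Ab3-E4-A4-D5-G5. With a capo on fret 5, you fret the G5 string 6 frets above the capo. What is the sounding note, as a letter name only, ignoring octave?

The capo raises the open G5 by 5 semitones to C6; fretting 6 more gives G5 + 5 + 6 = G5 + 11 semitones, landing on Gb.
(Also written F#.)

Gb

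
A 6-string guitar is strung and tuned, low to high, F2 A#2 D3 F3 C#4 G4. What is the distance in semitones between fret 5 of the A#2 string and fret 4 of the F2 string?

A#2 at fret 5 → D#3 (MIDI 51); F2 at fret 4 → A2 (MIDI 45).
51 − 45 = 6, so the two pitches are 6 semitones apart, with D#3 the higher.

6 semitones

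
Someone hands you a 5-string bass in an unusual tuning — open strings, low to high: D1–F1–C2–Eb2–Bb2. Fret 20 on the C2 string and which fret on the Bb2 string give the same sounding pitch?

10

C2 at fret 20 is C2 + 20 semitones = Ab3.
The open Bb2 string is 10 semitones above the open C2, so the same pitch on the Bb2 string lies at fret 20 − 10 = 10.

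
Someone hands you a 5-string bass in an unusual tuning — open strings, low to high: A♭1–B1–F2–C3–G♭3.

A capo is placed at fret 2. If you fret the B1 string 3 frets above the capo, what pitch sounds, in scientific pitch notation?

The capo raises the open B1 by 2 semitones to D♭2; fretting 3 more gives B1 + 2 + 3 = B1 + 5 semitones = E2.

E2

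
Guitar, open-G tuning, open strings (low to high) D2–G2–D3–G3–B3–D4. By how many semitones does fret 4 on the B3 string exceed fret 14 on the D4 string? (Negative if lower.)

-13 semitones

B3 at fret 4 → D♯4 (MIDI 63); D4 at fret 14 → E5 (MIDI 76).
63 − 76 = -13, so the two pitches are 13 semitones apart.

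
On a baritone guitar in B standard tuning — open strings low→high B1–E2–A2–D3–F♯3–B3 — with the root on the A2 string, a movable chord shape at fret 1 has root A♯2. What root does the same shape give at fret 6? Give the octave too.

D♯3

Moving from fret 1 to fret 6 shifts the root by 5 semitones.
A♯2 up 5 semitones is D♯3.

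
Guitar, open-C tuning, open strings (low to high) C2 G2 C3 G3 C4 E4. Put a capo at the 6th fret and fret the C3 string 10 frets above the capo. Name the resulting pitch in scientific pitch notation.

The capo raises the open C3 by 6 semitones to F#3; fretting 10 more gives C3 + 6 + 10 = C3 + 16 semitones = E4.

E4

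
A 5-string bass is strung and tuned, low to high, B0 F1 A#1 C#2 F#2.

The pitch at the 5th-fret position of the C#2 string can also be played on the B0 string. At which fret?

19

C#2 at fret 5 is C#2 + 5 semitones = F#2.
The open B0 string is 14 semitones below the open C#2, so the same pitch on the B0 string lies at fret 5 + 14 = 19.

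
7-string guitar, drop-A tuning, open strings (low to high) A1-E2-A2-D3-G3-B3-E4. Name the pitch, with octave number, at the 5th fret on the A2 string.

D3

Each fret is one semitone, so A2 + 5 = D3.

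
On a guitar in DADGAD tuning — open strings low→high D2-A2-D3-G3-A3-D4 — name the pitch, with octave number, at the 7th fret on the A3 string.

The open A3 string plus 7 semitones: A–A#–B–C–C#–D–D#–E.
The walk passes from B into C once, so the octave number goes from 3 to 4.

E4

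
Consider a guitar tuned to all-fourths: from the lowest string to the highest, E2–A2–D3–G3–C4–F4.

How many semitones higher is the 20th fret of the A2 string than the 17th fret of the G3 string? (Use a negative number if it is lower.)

A2 at fret 20 → F4 (MIDI 65); G3 at fret 17 → C5 (MIDI 72).
65 − 72 = -7, so the two pitches are 7 semitones apart.

-7 semitones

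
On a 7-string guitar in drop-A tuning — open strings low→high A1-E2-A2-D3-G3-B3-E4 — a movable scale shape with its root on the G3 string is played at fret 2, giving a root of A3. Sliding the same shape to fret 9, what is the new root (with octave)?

E4

Moving from fret 2 to fret 9 shifts the root by 7 semitones.
A3 up 7 semitones is E4.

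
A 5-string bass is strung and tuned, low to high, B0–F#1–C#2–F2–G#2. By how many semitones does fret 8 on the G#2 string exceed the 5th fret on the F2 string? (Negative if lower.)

G#2 at fret 8 → E3 (MIDI 52); F2 at fret 5 → A#2 (MIDI 46).
52 − 46 = 6, so the two pitches are 6 semitones apart.

6 semitones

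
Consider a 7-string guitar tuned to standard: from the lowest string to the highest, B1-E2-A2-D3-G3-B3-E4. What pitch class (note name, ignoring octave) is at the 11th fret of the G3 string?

Each fret is one semitone, so G3 + 11 = F♯.
(Equivalently spelled G♭.)

F♯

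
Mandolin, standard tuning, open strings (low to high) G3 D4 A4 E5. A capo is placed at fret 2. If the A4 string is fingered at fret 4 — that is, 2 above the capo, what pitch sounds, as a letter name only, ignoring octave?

C♯

The capo raises the open A4 by 2 semitones to B4; fretting 2 more gives A4 + 2 + 2 = A4 + 4 semitones, landing on C♯.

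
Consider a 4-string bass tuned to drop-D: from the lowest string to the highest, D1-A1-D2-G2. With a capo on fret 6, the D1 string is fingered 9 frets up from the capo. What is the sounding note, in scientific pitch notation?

The capo raises the open D1 by 6 semitones to G♯1; fretting 9 more gives D1 + 6 + 9 = D1 + 15 semitones = F2.

F2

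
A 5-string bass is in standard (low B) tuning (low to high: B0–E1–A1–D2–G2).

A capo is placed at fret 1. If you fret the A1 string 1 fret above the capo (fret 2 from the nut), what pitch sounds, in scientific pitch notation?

The capo raises the open A1 by 1 semitone to A#1; fretting 1 more gives A1 + 1 + 1 = A1 + 2 semitones = B1.

B1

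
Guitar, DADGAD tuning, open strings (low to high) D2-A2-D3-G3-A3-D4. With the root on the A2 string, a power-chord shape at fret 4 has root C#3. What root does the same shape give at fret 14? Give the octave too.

Moving from fret 4 to fret 14 shifts the root by 10 semitones.
C#3 up 10 semitones is B3.

B3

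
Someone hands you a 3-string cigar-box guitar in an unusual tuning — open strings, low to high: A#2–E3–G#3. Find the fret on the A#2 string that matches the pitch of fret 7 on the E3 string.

Fret 7 on E3 is MIDI 52 + 7 = 59 (B3). On the A#2 string (open MIDI 46), that pitch is 59 − 46 = fret 13.

13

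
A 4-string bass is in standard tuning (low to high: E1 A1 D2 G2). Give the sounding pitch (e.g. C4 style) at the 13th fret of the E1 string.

F2

E1 is MIDI 28. Adding 13 gives 41, which is F2.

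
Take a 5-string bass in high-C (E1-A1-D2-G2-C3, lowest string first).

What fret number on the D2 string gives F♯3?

F♯3 is 16 semitones above the open D2 (D–D#–E–F–…–E–F–F#), so it sits at fret 16.

16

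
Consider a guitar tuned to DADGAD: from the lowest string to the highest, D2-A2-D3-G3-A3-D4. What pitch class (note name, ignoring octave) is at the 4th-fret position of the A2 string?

C#

The open A2 string plus 4 semitones: A–A#–B–C–C#.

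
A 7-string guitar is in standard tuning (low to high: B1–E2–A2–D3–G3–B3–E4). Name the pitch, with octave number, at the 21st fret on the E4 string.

C#6

E4 is MIDI 64. Adding 21 gives 85, which is C#6.
(Equivalently spelled Db6.)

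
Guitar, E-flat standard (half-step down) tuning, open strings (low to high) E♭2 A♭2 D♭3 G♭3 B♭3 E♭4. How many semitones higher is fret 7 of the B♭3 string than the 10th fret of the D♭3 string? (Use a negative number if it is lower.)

B♭3 at fret 7 → F4 (MIDI 65); D♭3 at fret 10 → B3 (MIDI 59).
65 − 59 = 6, so the two pitches are 6 semitones apart.

6 semitones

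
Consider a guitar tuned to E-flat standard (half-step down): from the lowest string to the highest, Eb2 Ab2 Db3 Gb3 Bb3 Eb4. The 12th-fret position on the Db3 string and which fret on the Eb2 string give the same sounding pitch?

Fret 12 on Db3 is MIDI 49 + 12 = 61 (Db4). On the Eb2 string (open MIDI 39), that pitch is 61 − 39 = fret 22.

22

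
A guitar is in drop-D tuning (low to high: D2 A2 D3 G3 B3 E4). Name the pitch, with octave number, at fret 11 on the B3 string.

B3 is MIDI 59. Adding 11 gives 70, which is A#4.
(Equivalently spelled Bb4.)

A#4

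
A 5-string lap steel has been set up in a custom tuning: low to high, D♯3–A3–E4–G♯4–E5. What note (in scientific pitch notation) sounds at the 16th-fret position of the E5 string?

G♯6

E5 is MIDI 76. Adding 16 gives 92, which is G♯6.
(Equivalently spelled A♭6.)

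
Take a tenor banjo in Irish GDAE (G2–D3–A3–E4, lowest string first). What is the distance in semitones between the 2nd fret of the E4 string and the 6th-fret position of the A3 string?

E4 at fret 2 → F#4 (MIDI 66); A3 at fret 6 → D#4 (MIDI 63).
66 − 63 = 3, so the two pitches are 3 semitones apart, with F#4 the higher.

3 semitones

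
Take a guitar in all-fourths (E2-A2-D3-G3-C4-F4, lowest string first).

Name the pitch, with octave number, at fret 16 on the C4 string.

Each fret is one semitone, so C4 + 16 = E5.

E5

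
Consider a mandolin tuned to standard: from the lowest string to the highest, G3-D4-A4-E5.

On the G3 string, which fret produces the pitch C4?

C4 is 5 semitones above the open G3 (G–G#–A–A#–B–C), so it sits at fret 5.

5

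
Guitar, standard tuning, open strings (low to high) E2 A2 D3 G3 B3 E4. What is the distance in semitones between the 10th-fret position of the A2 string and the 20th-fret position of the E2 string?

A2 at fret 10 → G3 (MIDI 55); E2 at fret 20 → C4 (MIDI 60).
55 − 60 = -5, so the two pitches are 5 semitones apart, with C4 the higher.

5 semitones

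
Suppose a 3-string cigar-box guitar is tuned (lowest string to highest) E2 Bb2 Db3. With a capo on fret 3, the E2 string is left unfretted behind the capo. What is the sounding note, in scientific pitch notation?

G2

The capo raises the open E2 by 3 semitones to G2; fretting 0 more gives E2 + 3 + 0 = E2 + 3 semitones = G2.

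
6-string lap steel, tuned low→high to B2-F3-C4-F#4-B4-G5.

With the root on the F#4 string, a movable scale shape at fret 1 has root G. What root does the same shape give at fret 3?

A

Moving from fret 1 to fret 3 shifts the root by 2 semitones.
G up 2 semitones is A.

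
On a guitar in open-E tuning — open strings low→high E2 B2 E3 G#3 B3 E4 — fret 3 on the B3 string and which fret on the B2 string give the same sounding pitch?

Fret 3 on B3 is MIDI 59 + 3 = 62 (D4). On the B2 string (open MIDI 47), that pitch is 62 − 47 = fret 15.

15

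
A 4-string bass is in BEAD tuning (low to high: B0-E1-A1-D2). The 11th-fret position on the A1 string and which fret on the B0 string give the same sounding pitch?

A1 at fret 11 is A1 + 11 semitones = G#2.
The open B0 string is 10 semitones below the open A1, so the same pitch on the B0 string lies at fret 11 + 10 = 21.

21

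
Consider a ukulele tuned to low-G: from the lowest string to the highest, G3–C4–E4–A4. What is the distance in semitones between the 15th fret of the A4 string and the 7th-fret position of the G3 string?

A4 at fret 15 → C6 (MIDI 84); G3 at fret 7 → D4 (MIDI 62).
84 − 62 = 22, so the two pitches are 22 semitones apart, with C6 the higher.

22 semitones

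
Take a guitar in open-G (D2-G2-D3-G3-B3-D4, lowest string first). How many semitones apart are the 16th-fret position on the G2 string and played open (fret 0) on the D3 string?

G2 at fret 16 → B3 (MIDI 59); D3 at fret 0 → D3 (MIDI 50).
59 − 50 = 9, so the two pitches are 9 semitones apart, with B3 the higher.

9 semitones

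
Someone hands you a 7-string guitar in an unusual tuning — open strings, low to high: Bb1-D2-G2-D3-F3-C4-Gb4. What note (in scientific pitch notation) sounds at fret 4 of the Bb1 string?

Each fret is one semitone, so Bb1 + 4 = D2.

D2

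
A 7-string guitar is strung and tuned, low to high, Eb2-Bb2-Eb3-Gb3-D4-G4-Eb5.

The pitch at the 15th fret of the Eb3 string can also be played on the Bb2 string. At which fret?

20

Eb3 at fret 15 is Eb3 + 15 semitones = Gb4.
The open Bb2 string is 5 semitones below the open Eb3, so the same pitch on the Bb2 string lies at fret 15 + 5 = 20.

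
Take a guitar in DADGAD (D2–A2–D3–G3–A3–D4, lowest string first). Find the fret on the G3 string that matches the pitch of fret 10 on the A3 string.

12

Fret 10 on A3 is MIDI 57 + 10 = 67 (G4). On the G3 string (open MIDI 55), that pitch is 67 − 55 = fret 12.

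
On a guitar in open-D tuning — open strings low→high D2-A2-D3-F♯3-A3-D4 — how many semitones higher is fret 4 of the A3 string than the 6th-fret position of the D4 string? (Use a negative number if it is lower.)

A3 at fret 4 → C♯4 (MIDI 61); D4 at fret 6 → G♯4 (MIDI 68).
61 − 68 = -7, so the two pitches are 7 semitones apart.

-7 semitones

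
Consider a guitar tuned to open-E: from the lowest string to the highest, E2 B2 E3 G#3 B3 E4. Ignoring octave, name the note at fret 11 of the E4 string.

Each fret is one semitone, so E4 + 11 = D#.

D#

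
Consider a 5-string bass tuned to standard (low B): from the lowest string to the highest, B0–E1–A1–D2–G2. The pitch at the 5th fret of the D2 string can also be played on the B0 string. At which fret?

20

Fret 5 on D2 is MIDI 38 + 5 = 43 (G2). On the B0 string (open MIDI 23), that pitch is 43 − 23 = fret 20.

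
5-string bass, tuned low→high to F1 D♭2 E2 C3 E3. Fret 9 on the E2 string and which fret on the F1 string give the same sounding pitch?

E2 at fret 9 is E2 + 9 semitones = D♭3.
The open F1 string is 11 semitones below the open E2, so the same pitch on the F1 string lies at fret 9 + 11 = 20.

20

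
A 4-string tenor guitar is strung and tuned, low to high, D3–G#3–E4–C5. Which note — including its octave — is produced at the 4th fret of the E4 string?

Each fret is one semitone, so E4 + 4 = G#4.
(Equivalently spelled Ab4.)

G#4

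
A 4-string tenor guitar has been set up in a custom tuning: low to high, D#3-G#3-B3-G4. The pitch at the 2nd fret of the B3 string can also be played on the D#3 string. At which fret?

Fret 2 on B3 is MIDI 59 + 2 = 61 (C#4). On the D#3 string (open MIDI 51), that pitch is 61 − 51 = fret 10.

10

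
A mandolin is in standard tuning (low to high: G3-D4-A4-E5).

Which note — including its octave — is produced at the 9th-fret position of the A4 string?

F#5

The open A4 string plus 9 semitones: A–A#–B–C–C#–D–D#–E–F–F#.
The walk passes from B into C once, so the octave number goes from 4 to 5.
(Equivalently spelled Gb5.)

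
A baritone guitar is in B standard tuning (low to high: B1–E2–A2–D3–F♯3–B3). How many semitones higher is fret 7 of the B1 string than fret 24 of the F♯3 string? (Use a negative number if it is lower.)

B1 at fret 7 → F♯2 (MIDI 42); F♯3 at fret 24 → F♯5 (MIDI 78).
42 − 78 = -36, so the two pitches are 36 semitones apart.

-36 semitones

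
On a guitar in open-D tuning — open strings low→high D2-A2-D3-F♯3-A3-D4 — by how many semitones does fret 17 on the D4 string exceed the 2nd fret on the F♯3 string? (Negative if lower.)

D4 at fret 17 → G5 (MIDI 79); F♯3 at fret 2 → G♯3 (MIDI 56).
79 − 56 = 23, so the two pitches are 23 semitones apart.

23 semitones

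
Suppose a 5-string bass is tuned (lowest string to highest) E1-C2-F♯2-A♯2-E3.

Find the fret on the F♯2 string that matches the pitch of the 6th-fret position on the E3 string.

Fret 6 on E3 is MIDI 52 + 6 = 58 (A♯3). On the F♯2 string (open MIDI 42), that pitch is 58 − 42 = fret 16.

16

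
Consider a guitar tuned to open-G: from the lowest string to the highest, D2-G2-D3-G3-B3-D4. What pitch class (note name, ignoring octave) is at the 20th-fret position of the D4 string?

D4 is MIDI 62. Adding 20 gives 82; 82 mod 12 = 10, i.e. A#.

A#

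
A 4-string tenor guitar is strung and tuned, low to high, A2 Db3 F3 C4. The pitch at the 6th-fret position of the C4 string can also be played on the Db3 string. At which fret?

17

C4 at fret 6 is C4 + 6 semitones = Gb4.
The open Db3 string is 11 semitones below the open C4, so the same pitch on the Db3 string lies at fret 6 + 11 = 17.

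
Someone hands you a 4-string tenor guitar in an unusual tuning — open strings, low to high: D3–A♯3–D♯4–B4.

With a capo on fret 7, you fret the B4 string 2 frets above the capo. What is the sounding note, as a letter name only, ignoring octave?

G♯

The capo raises the open B4 by 7 semitones to F♯5; fretting 2 more gives B4 + 7 + 2 = B4 + 9 semitones, landing on G♯.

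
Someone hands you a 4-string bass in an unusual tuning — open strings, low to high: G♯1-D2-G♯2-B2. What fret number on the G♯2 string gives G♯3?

G♯3 is 12 semitones above the open G♯2 (G#–A–A#–B–…–F#–G–G#), so it sits at fret 12.

12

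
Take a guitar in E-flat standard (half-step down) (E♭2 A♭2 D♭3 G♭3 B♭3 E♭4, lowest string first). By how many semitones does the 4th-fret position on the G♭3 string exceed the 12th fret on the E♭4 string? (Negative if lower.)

G♭3 at fret 4 → B♭3 (MIDI 58); E♭4 at fret 12 → E♭5 (MIDI 75).
58 − 75 = -17, so the two pitches are 17 semitones apart.

-17 semitones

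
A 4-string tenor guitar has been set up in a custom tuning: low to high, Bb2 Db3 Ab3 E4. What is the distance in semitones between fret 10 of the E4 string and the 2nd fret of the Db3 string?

E4 at fret 10 → D5 (MIDI 74); Db3 at fret 2 → Eb3 (MIDI 51).
74 − 51 = 23, so the two pitches are 23 semitones apart, with D5 the higher.

23 semitones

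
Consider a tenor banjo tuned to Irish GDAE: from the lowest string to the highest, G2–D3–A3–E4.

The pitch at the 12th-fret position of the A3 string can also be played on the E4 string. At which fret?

5

Fret 12 on A3 is MIDI 57 + 12 = 69 (A4). On the E4 string (open MIDI 64), that pitch is 69 − 64 = fret 5.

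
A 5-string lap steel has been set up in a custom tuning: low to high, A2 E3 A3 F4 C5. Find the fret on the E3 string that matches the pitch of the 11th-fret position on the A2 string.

4

Fret 11 on A2 is MIDI 45 + 11 = 56 (A♭3). On the E3 string (open MIDI 52), that pitch is 56 − 52 = fret 4.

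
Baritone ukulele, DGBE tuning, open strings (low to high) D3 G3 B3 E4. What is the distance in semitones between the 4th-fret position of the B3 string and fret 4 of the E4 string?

B3 at fret 4 → D#4 (MIDI 63); E4 at fret 4 → G#4 (MIDI 68).
63 − 68 = -5, so the two pitches are 5 semitones apart, with G#4 the higher.

5 semitones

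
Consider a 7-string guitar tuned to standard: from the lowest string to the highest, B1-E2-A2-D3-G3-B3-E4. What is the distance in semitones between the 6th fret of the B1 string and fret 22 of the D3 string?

31 semitones

B1 at fret 6 → F2 (MIDI 41); D3 at fret 22 → C5 (MIDI 72).
41 − 72 = -31, so the two pitches are 31 semitones apart, with C5 the higher.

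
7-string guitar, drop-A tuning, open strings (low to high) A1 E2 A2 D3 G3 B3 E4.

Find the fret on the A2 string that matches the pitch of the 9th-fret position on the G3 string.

19

G3 at fret 9 is G3 + 9 semitones = E4.
The open A2 string is 10 semitones below the open G3, so the same pitch on the A2 string lies at fret 9 + 10 = 19.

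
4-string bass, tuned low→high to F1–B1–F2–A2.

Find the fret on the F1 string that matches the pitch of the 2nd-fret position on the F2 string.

Fret 2 on F2 is MIDI 41 + 2 = 43 (G2). On the F1 string (open MIDI 29), that pitch is 43 − 29 = fret 14.

14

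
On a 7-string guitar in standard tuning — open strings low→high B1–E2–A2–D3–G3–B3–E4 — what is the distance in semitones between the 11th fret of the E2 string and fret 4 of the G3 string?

8 semitones

E2 at fret 11 → D#3 (MIDI 51); G3 at fret 4 → B3 (MIDI 59).
51 − 59 = -8, so the two pitches are 8 semitones apart, with B3 the higher.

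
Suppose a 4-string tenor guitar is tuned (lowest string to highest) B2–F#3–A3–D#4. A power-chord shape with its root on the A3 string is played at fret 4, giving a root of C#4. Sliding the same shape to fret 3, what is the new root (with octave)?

Moving from fret 4 to fret 3 shifts the root by -1 semitone.
C#4 down 1 semitone is C4.

C4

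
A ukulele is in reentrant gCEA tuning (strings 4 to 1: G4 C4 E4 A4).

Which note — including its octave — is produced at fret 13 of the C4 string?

Each fret is one semitone, so C4 + 13 = C#5.
(Equivalently spelled Db5.)

C#5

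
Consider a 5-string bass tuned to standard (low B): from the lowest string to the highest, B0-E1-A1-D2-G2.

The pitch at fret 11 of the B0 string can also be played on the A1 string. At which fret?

1

B0 at fret 11 is B0 + 11 semitones = A#1.
The open A1 string is 10 semitones above the open B0, so the same pitch on the A1 string lies at fret 11 − 10 = 1.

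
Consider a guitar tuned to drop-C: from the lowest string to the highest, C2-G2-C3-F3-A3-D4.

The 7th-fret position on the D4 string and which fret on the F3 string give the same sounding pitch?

16

D4 at fret 7 is D4 + 7 semitones = A4.
The open F3 string is 9 semitones below the open D4, so the same pitch on the F3 string lies at fret 7 + 9 = 16.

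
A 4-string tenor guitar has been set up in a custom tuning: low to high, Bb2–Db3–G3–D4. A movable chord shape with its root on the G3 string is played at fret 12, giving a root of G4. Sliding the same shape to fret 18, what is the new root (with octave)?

Moving from fret 12 to fret 18 shifts the root by 6 semitones.
G4 up 6 semitones is Db5.

Db5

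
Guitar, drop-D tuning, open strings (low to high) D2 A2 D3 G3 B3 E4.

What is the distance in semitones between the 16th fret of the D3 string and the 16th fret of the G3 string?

5 semitones

D3 at fret 16 → F♯4 (MIDI 66); G3 at fret 16 → B4 (MIDI 71).
66 − 71 = -5, so the two pitches are 5 semitones apart, with B4 the higher.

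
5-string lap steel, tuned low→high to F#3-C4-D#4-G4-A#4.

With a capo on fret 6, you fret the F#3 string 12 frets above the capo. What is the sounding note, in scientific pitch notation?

C5

The capo raises the open F#3 by 6 semitones to C4; fretting 12 more gives F#3 + 6 + 12 = F#3 + 18 semitones = C5.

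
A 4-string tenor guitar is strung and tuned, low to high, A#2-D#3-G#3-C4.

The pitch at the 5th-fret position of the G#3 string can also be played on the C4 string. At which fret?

1

Fret 5 on G#3 is MIDI 56 + 5 = 61 (C#4). On the C4 string (open MIDI 60), that pitch is 61 − 60 = fret 1.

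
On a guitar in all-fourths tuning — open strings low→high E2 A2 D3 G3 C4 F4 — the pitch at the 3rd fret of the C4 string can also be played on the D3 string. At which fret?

13

C4 at fret 3 is C4 + 3 semitones = D#4.
The open D3 string is 10 semitones below the open C4, so the same pitch on the D3 string lies at fret 3 + 10 = 13.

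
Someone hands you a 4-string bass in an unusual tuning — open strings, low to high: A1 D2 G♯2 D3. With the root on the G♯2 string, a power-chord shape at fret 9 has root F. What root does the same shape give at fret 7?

D♯

Moving from fret 9 to fret 7 shifts the root by -2 semitones.
F down 2 semitones is D♯.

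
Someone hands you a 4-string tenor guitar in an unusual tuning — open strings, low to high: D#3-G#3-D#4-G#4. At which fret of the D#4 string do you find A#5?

19

A#5 is 19 semitones above the open D#4 (D#–E–F–F#–…–G#–A–A#), so it sits at fret 19.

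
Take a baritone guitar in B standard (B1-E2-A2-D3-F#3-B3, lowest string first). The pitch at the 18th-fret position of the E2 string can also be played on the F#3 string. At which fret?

4

E2 at fret 18 is E2 + 18 semitones = A#3.
The open F#3 string is 14 semitones above the open E2, so the same pitch on the F#3 string lies at fret 18 − 14 = 4.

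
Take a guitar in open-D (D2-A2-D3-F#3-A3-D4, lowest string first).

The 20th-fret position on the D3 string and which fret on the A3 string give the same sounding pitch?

13

D3 at fret 20 is D3 + 20 semitones = A#4.
The open A3 string is 7 semitones above the open D3, so the same pitch on the A3 string lies at fret 20 − 7 = 13.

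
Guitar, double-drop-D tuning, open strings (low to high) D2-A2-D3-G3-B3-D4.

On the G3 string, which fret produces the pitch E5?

E5 is 21 semitones above the open G3 (G–G#–A–A#–…–D–D#–E), so it sits at fret 21.

21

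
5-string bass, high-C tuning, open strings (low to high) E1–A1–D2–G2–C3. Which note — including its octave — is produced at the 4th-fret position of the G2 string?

The open G2 string plus 4 semitones: G–G#–A–A#–B.
No B→C boundary is crossed, so the octave stays at 2.

B2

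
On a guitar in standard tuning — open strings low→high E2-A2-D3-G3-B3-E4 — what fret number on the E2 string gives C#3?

C#3 is 9 semitones above the open E2 (E–F–F#–G–G#–A–A#–B–C–C#), so it sits at fret 9.

9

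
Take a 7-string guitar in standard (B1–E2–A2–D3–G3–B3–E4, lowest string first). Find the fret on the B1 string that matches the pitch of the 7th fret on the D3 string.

D3 at fret 7 is D3 + 7 semitones = A3.
The open B1 string is 15 semitones below the open D3, so the same pitch on the B1 string lies at fret 7 + 15 = 22.

22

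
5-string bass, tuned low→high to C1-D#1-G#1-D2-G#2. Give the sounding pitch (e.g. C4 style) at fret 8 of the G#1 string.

The open G#1 string plus 8 semitones: G#–A–A#–B–C–C#–D–D#–E.
The walk passes from B into C once, so the octave number goes from 1 to 2.

E2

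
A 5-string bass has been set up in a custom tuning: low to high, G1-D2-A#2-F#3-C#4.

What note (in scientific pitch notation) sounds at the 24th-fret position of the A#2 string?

The open A#2 string plus 24 semitones: A#–B–C–C#–…–G#–A–A#.
The walk passes from B into C 2 times, so the octave number goes from 2 to 4.
(Equivalently spelled Bb4.)

A#4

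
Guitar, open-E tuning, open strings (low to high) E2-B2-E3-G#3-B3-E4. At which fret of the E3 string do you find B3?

B3 is 7 semitones above the open E3 (E–F–F#–G–G#–A–A#–B), so it sits at fret 7.

7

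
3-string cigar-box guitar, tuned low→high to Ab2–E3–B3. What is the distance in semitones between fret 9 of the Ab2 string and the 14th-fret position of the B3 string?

Ab2 at fret 9 → F3 (MIDI 53); B3 at fret 14 → Db5 (MIDI 73).
53 − 73 = -20, so the two pitches are 20 semitones apart, with Db5 the higher.

20 semitones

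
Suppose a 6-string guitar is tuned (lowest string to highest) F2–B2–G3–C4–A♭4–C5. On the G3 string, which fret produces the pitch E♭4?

E♭4 is 8 semitones above the open G3 (G–Ab–A–Bb–B–C–Db–D–Eb), so it sits at fret 8.

8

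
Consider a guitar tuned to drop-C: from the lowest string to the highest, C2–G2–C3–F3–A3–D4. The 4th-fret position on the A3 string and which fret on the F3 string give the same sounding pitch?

A3 at fret 4 is A3 + 4 semitones = C#4.
The open F3 string is 4 semitones below the open A3, so the same pitch on the F3 string lies at fret 4 + 4 = 8.

8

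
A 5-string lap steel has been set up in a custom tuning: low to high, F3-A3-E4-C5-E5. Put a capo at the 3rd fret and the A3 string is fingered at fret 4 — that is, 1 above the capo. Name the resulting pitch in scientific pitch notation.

The capo raises the open A3 by 3 semitones to C4; fretting 1 more gives A3 + 3 + 1 = A3 + 4 semitones = D♭4.

D♭4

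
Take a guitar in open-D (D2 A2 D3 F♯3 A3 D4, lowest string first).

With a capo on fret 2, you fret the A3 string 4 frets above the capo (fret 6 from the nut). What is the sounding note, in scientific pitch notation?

D♯4

The capo raises the open A3 by 2 semitones to B3; fretting 4 more gives A3 + 2 + 4 = A3 + 6 semitones = D♯4.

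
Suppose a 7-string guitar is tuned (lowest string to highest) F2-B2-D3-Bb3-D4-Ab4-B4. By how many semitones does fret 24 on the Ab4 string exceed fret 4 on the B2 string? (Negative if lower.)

Ab4 at fret 24 → Ab6 (MIDI 92); B2 at fret 4 → Eb3 (MIDI 51).
92 − 51 = 41, so the two pitches are 41 semitones apart.

41 semitones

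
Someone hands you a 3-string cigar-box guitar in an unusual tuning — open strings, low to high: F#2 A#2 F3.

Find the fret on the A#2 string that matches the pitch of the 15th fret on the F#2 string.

F#2 at fret 15 is F#2 + 15 semitones = A3.
The open A#2 string is 4 semitones above the open F#2, so the same pitch on the A#2 string lies at fret 15 − 4 = 11.

11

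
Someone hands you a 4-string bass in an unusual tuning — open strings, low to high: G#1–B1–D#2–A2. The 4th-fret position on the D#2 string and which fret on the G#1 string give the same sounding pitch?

D#2 at fret 4 is D#2 + 4 semitones = G2.
The open G#1 string is 7 semitones below the open D#2, so the same pitch on the G#1 string lies at fret 4 + 7 = 11.

11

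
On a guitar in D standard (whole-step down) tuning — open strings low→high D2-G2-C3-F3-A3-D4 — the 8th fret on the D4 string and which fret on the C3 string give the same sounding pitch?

22

D4 at fret 8 is D4 + 8 semitones = A#4.
The open C3 string is 14 semitones below the open D4, so the same pitch on the C3 string lies at fret 8 + 14 = 22.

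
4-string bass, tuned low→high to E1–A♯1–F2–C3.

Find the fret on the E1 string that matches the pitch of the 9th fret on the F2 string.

F2 at fret 9 is F2 + 9 semitones = D3.
The open E1 string is 13 semitones below the open F2, so the same pitch on the E1 string lies at fret 9 + 13 = 22.

22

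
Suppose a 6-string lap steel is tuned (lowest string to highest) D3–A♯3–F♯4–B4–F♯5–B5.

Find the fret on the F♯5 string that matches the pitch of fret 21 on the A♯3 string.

1

A♯3 at fret 21 is A♯3 + 21 semitones = G5.
The open F♯5 string is 20 semitones above the open A♯3, so the same pitch on the F♯5 string lies at fret 21 − 20 = 1.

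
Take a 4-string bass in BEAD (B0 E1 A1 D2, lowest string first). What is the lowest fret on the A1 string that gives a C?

From A1, count semitones up the chromatic scale until reaching C: A–A#–B–C — 3 steps.

3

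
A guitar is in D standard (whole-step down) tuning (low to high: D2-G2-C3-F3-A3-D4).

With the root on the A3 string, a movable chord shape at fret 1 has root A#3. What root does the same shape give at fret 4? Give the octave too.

C#4

Moving from fret 1 to fret 4 shifts the root by 3 semitones.
A#3 up 3 semitones is C#4.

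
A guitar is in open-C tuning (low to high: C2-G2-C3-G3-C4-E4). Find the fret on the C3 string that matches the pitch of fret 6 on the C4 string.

18

Fret 6 on C4 is MIDI 60 + 6 = 66 (F#4). On the C3 string (open MIDI 48), that pitch is 66 − 48 = fret 18.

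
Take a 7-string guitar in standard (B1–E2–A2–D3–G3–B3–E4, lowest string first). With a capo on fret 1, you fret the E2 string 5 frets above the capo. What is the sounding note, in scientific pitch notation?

A♯2

The capo raises the open E2 by 1 semitone to F2; fretting 5 more gives E2 + 1 + 5 = E2 + 6 semitones = A♯2.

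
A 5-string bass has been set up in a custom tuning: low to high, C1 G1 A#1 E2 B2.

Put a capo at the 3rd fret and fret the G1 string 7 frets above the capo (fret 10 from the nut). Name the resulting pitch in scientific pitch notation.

The capo raises the open G1 by 3 semitones to A#1; fretting 7 more gives G1 + 3 + 7 = G1 + 10 semitones = F2.

F2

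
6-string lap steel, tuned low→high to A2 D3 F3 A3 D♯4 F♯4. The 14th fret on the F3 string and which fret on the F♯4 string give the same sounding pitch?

F3 at fret 14 is F3 + 14 semitones = G4.
The open F♯4 string is 13 semitones above the open F3, so the same pitch on the F♯4 string lies at fret 14 − 13 = 1.

1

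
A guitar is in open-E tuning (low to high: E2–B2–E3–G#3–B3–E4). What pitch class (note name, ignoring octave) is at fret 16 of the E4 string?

G#

E4 is MIDI 64. Adding 16 gives 80; 80 mod 12 = 8, i.e. G#.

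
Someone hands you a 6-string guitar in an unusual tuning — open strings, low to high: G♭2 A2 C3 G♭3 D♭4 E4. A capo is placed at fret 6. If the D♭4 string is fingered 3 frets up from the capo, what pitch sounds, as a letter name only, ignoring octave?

B♭

The capo raises the open D♭4 by 6 semitones to G4; fretting 3 more gives D♭4 + 6 + 3 = D♭4 + 9 semitones, landing on B♭.
(Also written A♯.)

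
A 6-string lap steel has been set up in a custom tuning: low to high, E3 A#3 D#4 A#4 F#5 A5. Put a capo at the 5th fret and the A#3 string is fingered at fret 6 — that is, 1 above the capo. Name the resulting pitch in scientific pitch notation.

E4

The capo raises the open A#3 by 5 semitones to D#4; fretting 1 more gives A#3 + 5 + 1 = A#3 + 6 semitones = E4.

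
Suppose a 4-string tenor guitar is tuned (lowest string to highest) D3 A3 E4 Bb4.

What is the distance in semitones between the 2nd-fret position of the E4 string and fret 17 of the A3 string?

E4 at fret 2 → Gb4 (MIDI 66); A3 at fret 17 → D5 (MIDI 74).
66 − 74 = -8, so the two pitches are 8 semitones apart, with D5 the higher.

8 semitones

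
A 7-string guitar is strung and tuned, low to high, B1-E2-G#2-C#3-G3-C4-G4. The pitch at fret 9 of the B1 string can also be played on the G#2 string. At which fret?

B1 at fret 9 is B1 + 9 semitones = G#2.
The open G#2 string is 9 semitones above the open B1, so the same pitch on the G#2 string lies at fret 9 − 9 = 0.

0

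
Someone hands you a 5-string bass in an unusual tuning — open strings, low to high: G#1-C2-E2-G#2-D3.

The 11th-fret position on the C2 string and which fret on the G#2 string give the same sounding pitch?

3

C2 at fret 11 is C2 + 11 semitones = B2.
The open G#2 string is 8 semitones above the open C2, so the same pitch on the G#2 string lies at fret 11 − 8 = 3.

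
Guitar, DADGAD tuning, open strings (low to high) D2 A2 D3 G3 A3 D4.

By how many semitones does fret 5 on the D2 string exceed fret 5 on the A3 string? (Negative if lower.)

-19 semitones

D2 at fret 5 → G2 (MIDI 43); A3 at fret 5 → D4 (MIDI 62).
43 − 62 = -19, so the two pitches are 19 semitones apart.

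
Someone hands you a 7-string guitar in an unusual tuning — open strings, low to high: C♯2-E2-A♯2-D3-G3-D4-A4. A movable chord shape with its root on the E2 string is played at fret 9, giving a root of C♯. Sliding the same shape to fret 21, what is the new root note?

C♯

Moving from fret 9 to fret 21 shifts the root by 12 semitones.
C♯ up 12 semitones is C♯.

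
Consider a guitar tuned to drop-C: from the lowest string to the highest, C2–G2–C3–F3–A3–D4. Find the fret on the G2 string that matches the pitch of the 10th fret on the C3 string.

15

Fret 10 on C3 is MIDI 48 + 10 = 58 (A#3). On the G2 string (open MIDI 43), that pitch is 58 − 43 = fret 15.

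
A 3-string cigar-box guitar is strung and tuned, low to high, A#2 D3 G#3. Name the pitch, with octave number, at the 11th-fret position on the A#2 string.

Each fret is one semitone, so A#2 + 11 = A3.

A3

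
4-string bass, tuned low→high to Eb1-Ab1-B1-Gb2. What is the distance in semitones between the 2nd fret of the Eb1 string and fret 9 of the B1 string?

Eb1 at fret 2 → F1 (MIDI 29); B1 at fret 9 → Ab2 (MIDI 44).
29 − 44 = -15, so the two pitches are 15 semitones apart, with Ab2 the higher.

15 semitones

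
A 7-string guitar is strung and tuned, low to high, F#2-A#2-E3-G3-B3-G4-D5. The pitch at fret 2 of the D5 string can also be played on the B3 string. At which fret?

17

D5 at fret 2 is D5 + 2 semitones = E5.
The open B3 string is 15 semitones below the open D5, so the same pitch on the B3 string lies at fret 2 + 15 = 17.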